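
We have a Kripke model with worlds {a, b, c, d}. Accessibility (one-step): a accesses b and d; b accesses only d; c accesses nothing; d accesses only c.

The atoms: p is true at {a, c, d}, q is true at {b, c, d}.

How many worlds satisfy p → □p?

3

a: p is T, □p is F. ✗
b: p is F, □p is T. ✓
c: p is T, □p is T. ✓
d: p is T, □p is T. ✓
Satisfying worlds: {b, c, d}.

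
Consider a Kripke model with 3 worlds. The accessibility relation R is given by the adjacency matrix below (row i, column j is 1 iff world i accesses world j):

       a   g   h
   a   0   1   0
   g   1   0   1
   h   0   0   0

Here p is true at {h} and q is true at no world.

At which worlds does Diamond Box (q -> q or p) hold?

a: successors {g}; Box (q -> q or p) there: g:T. ✓
g: successors {a, h}; Box (q -> q or p) there: a:T, h:T. ✓
h: no successors, so Diamond Box (q -> q or p) fails. ✗

{a, g}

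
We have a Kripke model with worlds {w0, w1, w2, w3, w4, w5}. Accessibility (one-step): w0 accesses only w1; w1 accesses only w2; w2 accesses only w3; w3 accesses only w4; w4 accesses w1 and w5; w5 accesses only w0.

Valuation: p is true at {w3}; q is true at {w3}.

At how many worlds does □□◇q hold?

w0: successors {w1}; □◇q there: w1:T. ✓
w1: successors {w2}; □◇q there: w2:F. ✗
w2: successors {w3}; □◇q there: w3:F. ✗
w3: successors {w4}; □◇q there: w4:F. ✗
w4: successors {w1, w5}; □◇q there: w1:T, w5:F. ✗
w5: successors {w0}; □◇q there: w0:F. ✗
Satisfying worlds: {w0}.

1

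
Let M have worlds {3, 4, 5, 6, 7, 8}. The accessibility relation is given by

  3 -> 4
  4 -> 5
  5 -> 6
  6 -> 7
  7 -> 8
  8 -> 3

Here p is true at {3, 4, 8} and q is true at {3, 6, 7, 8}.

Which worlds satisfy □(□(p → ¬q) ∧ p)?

{3, 8}

3: successors {4}; □(p → ¬q) ∧ p there: 4:T. ✓
4: successors {5}; □(p → ¬q) ∧ p there: 5:F. ✗
5: successors {6}; □(p → ¬q) ∧ p there: 6:F. ✗
6: successors {7}; □(p → ¬q) ∧ p there: 7:F. ✗
7: successors {8}; □(p → ¬q) ∧ p there: 8:F. ✗
8: successors {3}; □(p → ¬q) ∧ p there: 3:T. ✓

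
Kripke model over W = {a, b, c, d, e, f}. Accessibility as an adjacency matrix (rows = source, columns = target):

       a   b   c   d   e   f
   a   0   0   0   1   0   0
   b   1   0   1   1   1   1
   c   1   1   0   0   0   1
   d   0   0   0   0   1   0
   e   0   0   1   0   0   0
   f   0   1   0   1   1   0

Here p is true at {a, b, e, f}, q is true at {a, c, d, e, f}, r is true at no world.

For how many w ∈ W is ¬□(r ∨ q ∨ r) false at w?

4

a: □(r ∨ q ∨ r) is T. ✗
b: □(r ∨ q ∨ r) is T. ✗
c: □(r ∨ q ∨ r) is F. ✓
d: □(r ∨ q ∨ r) is T. ✗
e: □(r ∨ q ∨ r) is T. ✗
f: □(r ∨ q ∨ r) is F. ✓
Satisfying worlds: {c, f}.
So ¬□(r ∨ q ∨ r) fails at the other 4 worlds.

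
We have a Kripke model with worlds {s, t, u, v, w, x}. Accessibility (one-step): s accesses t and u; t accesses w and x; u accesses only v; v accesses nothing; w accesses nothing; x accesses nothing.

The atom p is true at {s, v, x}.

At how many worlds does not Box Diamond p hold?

2

s: Box Diamond p is T. ✗
t: Box Diamond p is F. ✓
u: Box Diamond p is F. ✓
v: Box Diamond p is T. ✗
w: Box Diamond p is T. ✗
x: Box Diamond p is T. ✗
Satisfying worlds: {t, u}.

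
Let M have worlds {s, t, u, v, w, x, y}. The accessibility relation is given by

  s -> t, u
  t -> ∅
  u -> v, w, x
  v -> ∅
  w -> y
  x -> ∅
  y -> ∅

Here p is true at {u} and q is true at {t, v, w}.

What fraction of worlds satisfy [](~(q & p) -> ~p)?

6/7

s: successors {t, u}; ~(q & p) -> ~p there: t:T, u:F. ✗
t: no successors, so [](~(q & p) -> ~p) holds vacuously. ✓
u: successors {v, w, x}; ~(q & p) -> ~p there: v:T, w:T, x:T. ✓
v: no successors, so [](~(q & p) -> ~p) holds vacuously. ✓
w: successors {y}; ~(q & p) -> ~p there: y:T. ✓
x: no successors, so [](~(q & p) -> ~p) holds vacuously. ✓
y: no successors, so [](~(q & p) -> ~p) holds vacuously. ✓
That's 6 of 7 worlds, so 6/7.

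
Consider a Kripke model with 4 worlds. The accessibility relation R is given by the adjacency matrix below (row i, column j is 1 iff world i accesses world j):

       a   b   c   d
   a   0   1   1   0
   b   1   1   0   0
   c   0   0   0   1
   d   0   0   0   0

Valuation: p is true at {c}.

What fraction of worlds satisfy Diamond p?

1/4

a: successors {b, c}; p there: b:F, c:T. ✓
b: successors {a, b}; p there: a:F, b:F. ✗
c: successors {d}; p there: d:F. ✗
d: no successors, so Diamond p fails. ✗
That's 1 of 4 worlds, so 1/4.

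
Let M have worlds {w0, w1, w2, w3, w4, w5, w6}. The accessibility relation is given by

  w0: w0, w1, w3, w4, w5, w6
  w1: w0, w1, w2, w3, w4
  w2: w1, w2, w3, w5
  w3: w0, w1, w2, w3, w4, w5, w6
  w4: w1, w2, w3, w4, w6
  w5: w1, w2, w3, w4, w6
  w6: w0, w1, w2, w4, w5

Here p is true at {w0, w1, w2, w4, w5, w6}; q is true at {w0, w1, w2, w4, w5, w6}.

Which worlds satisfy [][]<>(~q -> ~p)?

{w0, w1, w2, w3, w4, w5, w6}

w0: successors {w0, w1, w3, w4, w5, w6}; []<>(~q -> ~p) there: w0:T, w1:T, w3:T, w4:T, w5:T, w6:T. ✓
w1: successors {w0, w1, w2, w3, w4}; []<>(~q -> ~p) there: w0:T, w1:T, w2:T, w3:T, w4:T. ✓
w2: successors {w1, w2, w3, w5}; []<>(~q -> ~p) there: w1:T, w2:T, w3:T, w5:T. ✓
w3: successors {w0, w1, w2, w3, w4, w5, w6}; []<>(~q -> ~p) there: w0:T, w1:T, w2:T, w3:T, w4:T, w5:T, w6:T. ✓
w4: successors {w1, w2, w3, w4, w6}; []<>(~q -> ~p) there: w1:T, w2:T, w3:T, w4:T, w6:T. ✓
w5: successors {w1, w2, w3, w4, w6}; []<>(~q -> ~p) there: w1:T, w2:T, w3:T, w4:T, w6:T. ✓
w6: successors {w0, w1, w2, w4, w5}; []<>(~q -> ~p) there: w0:T, w1:T, w2:T, w4:T, w5:T. ✓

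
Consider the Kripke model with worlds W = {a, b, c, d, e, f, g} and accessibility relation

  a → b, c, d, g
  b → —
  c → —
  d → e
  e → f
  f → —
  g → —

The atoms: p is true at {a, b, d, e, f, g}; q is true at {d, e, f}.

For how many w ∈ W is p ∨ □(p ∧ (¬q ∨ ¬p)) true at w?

7

a: p is T, □(p ∧ (¬q ∨ ¬p)) is F. ✓
b: p is T, □(p ∧ (¬q ∨ ¬p)) is T. ✓
c: p is F, □(p ∧ (¬q ∨ ¬p)) is T. ✓
d: p is T, □(p ∧ (¬q ∨ ¬p)) is F. ✓
e: p is T, □(p ∧ (¬q ∨ ¬p)) is F. ✓
f: p is T, □(p ∧ (¬q ∨ ¬p)) is T. ✓
g: p is T, □(p ∧ (¬q ∨ ¬p)) is T. ✓
Satisfying worlds: {a, b, c, d, e, f, g}.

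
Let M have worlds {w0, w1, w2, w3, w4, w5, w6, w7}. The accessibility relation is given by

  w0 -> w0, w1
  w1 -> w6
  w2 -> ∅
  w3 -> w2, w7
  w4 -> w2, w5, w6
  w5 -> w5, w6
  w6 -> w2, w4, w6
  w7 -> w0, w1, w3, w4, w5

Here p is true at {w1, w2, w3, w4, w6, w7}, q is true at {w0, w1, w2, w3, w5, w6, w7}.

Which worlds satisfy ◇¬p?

{w0, w4, w5, w7}

w0: successors {w0, w1}; ¬p there: w0:T, w1:F. ✓
w1: successors {w6}; ¬p there: w6:F. ✗
w2: no successors, so ◇¬p fails. ✗
w3: successors {w2, w7}; ¬p there: w2:F, w7:F. ✗
w4: successors {w2, w5, w6}; ¬p there: w2:F, w5:T, w6:F. ✓
w5: successors {w5, w6}; ¬p there: w5:T, w6:F. ✓
w6: successors {w2, w4, w6}; ¬p there: w2:F, w4:F, w6:F. ✗
w7: successors {w0, w1, w3, w4, w5}; ¬p there: w0:T, w1:F, w3:F, w4:F, w5:T. ✓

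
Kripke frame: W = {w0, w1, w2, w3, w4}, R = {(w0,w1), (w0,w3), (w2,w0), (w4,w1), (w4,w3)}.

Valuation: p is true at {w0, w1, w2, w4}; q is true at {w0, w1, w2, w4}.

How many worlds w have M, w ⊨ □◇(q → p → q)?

3

w0: successors {w1, w3}; ◇(q → p → q) there: w1:F, w3:F. ✗
w1: no successors, so □◇(q → p → q) holds vacuously. ✓
w2: successors {w0}; ◇(q → p → q) there: w0:T. ✓
w3: no successors, so □◇(q → p → q) holds vacuously. ✓
w4: successors {w1, w3}; ◇(q → p → q) there: w1:F, w3:F. ✗
Satisfying worlds: {w1, w2, w3}.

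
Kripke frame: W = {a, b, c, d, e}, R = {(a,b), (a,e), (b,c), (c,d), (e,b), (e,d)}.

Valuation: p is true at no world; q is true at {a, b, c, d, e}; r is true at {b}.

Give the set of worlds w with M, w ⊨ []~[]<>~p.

a: successors {b, e}; ~[]<>~p there: b:F, e:T. ✗
b: successors {c}; ~[]<>~p there: c:T. ✓
c: successors {d}; ~[]<>~p there: d:F. ✗
d: no successors, so []~[]<>~p holds vacuously. ✓
e: successors {b, d}; ~[]<>~p there: b:F, d:F. ✗

{b, d}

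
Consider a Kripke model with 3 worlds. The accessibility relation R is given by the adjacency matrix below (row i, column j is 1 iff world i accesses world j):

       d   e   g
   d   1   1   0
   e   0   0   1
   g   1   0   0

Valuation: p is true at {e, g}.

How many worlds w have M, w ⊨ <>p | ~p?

d: <>p is T, ~p is T. ✓
e: <>p is T, ~p is F. ✓
g: <>p is F, ~p is F. ✗
Satisfying worlds: {d, e}.

2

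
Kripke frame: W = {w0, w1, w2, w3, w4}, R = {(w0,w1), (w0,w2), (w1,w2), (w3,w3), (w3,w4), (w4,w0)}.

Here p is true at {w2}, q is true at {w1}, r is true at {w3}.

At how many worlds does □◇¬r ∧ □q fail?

4

w0: □◇¬r is F, □q is F. ✗
w1: □◇¬r is F, □q is F. ✗
w2: □◇¬r is T, □q is T. ✓
w3: □◇¬r is T, □q is F. ✗
w4: □◇¬r is T, □q is F. ✗
Satisfying worlds: {w2}.
So □◇¬r ∧ □q fails at the other 4 worlds.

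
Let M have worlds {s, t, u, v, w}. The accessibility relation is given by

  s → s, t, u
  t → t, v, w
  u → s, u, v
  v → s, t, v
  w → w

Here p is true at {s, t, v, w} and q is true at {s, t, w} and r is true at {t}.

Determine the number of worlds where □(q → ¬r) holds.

2

s: successors {s, t, u}; q → ¬r there: s:T, t:F, u:T. ✗
t: successors {t, v, w}; q → ¬r there: t:F, v:T, w:T. ✗
u: successors {s, u, v}; q → ¬r there: s:T, u:T, v:T. ✓
v: successors {s, t, v}; q → ¬r there: s:T, t:F, v:T. ✗
w: successors {w}; q → ¬r there: w:T. ✓
Satisfying worlds: {u, w}.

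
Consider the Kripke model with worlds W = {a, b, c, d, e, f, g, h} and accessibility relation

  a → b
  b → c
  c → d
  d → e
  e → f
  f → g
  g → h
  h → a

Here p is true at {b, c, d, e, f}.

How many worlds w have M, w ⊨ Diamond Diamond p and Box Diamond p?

5

a: Diamond Diamond p is T, Box Diamond p is T. ✓
b: Diamond Diamond p is T, Box Diamond p is T. ✓
c: Diamond Diamond p is T, Box Diamond p is T. ✓
d: Diamond Diamond p is T, Box Diamond p is T. ✓
e: Diamond Diamond p is F, Box Diamond p is F. ✗
f: Diamond Diamond p is F, Box Diamond p is F. ✗
g: Diamond Diamond p is F, Box Diamond p is F. ✗
h: Diamond Diamond p is T, Box Diamond p is T. ✓
Satisfying worlds: {a, b, c, d, h}.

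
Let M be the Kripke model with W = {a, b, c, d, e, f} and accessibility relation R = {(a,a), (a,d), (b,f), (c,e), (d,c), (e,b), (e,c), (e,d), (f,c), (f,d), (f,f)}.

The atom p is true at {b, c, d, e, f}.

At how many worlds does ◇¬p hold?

1

a: successors {a, d}; ¬p there: a:T, d:F. ✓
b: successors {f}; ¬p there: f:F. ✗
c: successors {e}; ¬p there: e:F. ✗
d: successors {c}; ¬p there: c:F. ✗
e: successors {b, c, d}; ¬p there: b:F, c:F, d:F. ✗
f: successors {c, d, f}; ¬p there: c:F, d:F, f:F. ✗
Satisfying worlds: {a}.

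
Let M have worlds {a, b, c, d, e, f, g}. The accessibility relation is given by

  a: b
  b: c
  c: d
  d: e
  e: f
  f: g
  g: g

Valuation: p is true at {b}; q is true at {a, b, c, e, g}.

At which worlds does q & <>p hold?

a: q is T, <>p is T. ✓
b: q is T, <>p is F. ✗
c: q is T, <>p is F. ✗
d: q is F, <>p is F. ✗
e: q is T, <>p is F. ✗
f: q is F, <>p is F. ✗
g: q is T, <>p is F. ✗

{a}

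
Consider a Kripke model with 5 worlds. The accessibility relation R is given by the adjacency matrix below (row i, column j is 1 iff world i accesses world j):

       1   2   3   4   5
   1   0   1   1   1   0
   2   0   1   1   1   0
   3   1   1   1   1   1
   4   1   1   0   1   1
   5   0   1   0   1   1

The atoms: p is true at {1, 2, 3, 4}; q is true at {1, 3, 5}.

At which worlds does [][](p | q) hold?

{1, 2, 3, 4, 5}

1: successors {2, 3, 4}; [](p | q) there: 2:T, 3:T, 4:T. ✓
2: successors {2, 3, 4}; [](p | q) there: 2:T, 3:T, 4:T. ✓
3: successors {1, 2, 3, 4, 5}; [](p | q) there: 1:T, 2:T, 3:T, 4:T, 5:T. ✓
4: successors {1, 2, 4, 5}; [](p | q) there: 1:T, 2:T, 4:T, 5:T. ✓
5: successors {2, 4, 5}; [](p | q) there: 2:T, 4:T, 5:T. ✓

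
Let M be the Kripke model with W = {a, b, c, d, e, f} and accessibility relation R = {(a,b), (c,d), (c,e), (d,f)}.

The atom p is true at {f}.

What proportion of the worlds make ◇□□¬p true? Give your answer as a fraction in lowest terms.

a: successors {b}; □□¬p there: b:T. ✓
b: no successors, so ◇□□¬p fails. ✗
c: successors {d, e}; □□¬p there: d:T, e:T. ✓
d: successors {f}; □□¬p there: f:T. ✓
e: no successors, so ◇□□¬p fails. ✗
f: no successors, so ◇□□¬p fails. ✗
That's 3 of 6 worlds, so 3/6 = 1/2.

1/2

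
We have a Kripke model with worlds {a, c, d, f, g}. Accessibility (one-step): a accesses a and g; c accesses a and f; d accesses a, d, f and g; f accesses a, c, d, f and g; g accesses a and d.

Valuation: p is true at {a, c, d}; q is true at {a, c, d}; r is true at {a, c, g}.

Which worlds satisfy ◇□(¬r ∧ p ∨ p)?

a: successors {a, g}; □(¬r ∧ p ∨ p) there: a:F, g:T. ✓
c: successors {a, f}; □(¬r ∧ p ∨ p) there: a:F, f:F. ✗
d: successors {a, d, f, g}; □(¬r ∧ p ∨ p) there: a:F, d:F, f:F, g:T. ✓
f: successors {a, c, d, f, g}; □(¬r ∧ p ∨ p) there: a:F, c:F, d:F, f:F, g:T. ✓
g: successors {a, d}; □(¬r ∧ p ∨ p) there: a:F, d:F. ✗

{a, d, f}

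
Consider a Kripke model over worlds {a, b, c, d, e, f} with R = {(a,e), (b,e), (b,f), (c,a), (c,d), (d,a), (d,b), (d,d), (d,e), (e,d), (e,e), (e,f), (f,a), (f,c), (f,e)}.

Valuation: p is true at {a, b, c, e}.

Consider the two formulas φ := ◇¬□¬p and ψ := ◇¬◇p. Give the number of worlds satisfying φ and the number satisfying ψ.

For ◇¬□¬p:
a: successors {e}; ¬□¬p there: e:T. ✓
b: successors {e, f}; ¬□¬p there: e:T, f:T. ✓
c: successors {a, d}; ¬□¬p there: a:T, d:T. ✓
d: successors {a, b, d, e}; ¬□¬p there: a:T, b:T, d:T, e:T. ✓
e: successors {d, e, f}; ¬□¬p there: d:T, e:T, f:T. ✓
f: successors {a, c, e}; ¬□¬p there: a:T, c:T, e:T. ✓
— 6 worlds.
For ◇¬◇p:
a: successors {e}; ¬◇p there: e:F. ✗
b: successors {e, f}; ¬◇p there: e:F, f:F. ✗
c: successors {a, d}; ¬◇p there: a:F, d:F. ✗
d: successors {a, b, d, e}; ¬◇p there: a:F, b:F, d:F, e:F. ✗
e: successors {d, e, f}; ¬◇p there: d:F, e:F, f:F. ✗
f: successors {a, c, e}; ¬◇p there: a:F, c:F, e:F. ✗
— 0 worlds.

6 and 0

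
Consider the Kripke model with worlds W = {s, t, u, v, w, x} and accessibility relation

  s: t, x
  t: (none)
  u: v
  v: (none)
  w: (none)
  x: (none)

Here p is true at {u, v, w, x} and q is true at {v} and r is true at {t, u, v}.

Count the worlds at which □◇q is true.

s: successors {t, x}; ◇q there: t:F, x:F. ✗
t: no successors, so □◇q holds vacuously. ✓
u: successors {v}; ◇q there: v:F. ✗
v: no successors, so □◇q holds vacuously. ✓
w: no successors, so □◇q holds vacuously. ✓
x: no successors, so □◇q holds vacuously. ✓
Satisfying worlds: {t, v, w, x}.

4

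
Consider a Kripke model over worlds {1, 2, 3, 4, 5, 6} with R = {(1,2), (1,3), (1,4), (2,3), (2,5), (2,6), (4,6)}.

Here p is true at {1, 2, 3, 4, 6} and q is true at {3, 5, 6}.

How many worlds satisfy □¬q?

3

1: successors {2, 3, 4}; ¬q there: 2:T, 3:F, 4:T. ✗
2: successors {3, 5, 6}; ¬q there: 3:F, 5:F, 6:F. ✗
3: no successors, so □¬q holds vacuously. ✓
4: successors {6}; ¬q there: 6:F. ✗
5: no successors, so □¬q holds vacuously. ✓
6: no successors, so □¬q holds vacuously. ✓
Satisfying worlds: {3, 5, 6}.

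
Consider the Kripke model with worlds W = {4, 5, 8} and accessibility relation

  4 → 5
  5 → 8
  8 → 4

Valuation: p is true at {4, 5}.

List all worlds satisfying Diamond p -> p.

{4, 5}

4: Diamond p is T, p is T. ✓
5: Diamond p is F, p is T. ✓
8: Diamond p is T, p is F. ✗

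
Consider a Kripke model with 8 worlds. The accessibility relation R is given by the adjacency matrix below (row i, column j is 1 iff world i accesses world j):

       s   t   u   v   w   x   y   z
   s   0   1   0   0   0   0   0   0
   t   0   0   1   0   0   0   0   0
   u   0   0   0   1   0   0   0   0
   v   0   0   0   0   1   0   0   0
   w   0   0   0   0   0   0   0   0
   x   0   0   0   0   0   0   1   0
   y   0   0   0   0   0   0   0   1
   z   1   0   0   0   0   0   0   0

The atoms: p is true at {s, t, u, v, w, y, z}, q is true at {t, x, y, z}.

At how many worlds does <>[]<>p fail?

2

s: successors {t}; []<>p there: t:T. ✓
t: successors {u}; []<>p there: u:T. ✓
u: successors {v}; []<>p there: v:F. ✗
v: successors {w}; []<>p there: w:T. ✓
w: no successors, so <>[]<>p fails. ✗
x: successors {y}; []<>p there: y:T. ✓
y: successors {z}; []<>p there: z:T. ✓
z: successors {s}; []<>p there: s:T. ✓
Satisfying worlds: {s, t, v, x, y, z}.
So <>[]<>p fails at the other 2 worlds.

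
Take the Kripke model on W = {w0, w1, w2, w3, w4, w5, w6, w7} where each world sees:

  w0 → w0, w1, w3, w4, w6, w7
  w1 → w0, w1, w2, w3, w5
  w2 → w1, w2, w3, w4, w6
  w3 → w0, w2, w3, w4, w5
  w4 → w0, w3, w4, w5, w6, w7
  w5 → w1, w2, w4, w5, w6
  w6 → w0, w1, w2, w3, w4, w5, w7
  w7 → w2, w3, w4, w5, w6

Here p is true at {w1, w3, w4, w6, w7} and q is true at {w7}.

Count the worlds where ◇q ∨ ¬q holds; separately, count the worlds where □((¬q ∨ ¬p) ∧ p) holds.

7 and 0

For ◇q ∨ ¬q:
w0: ◇q is T, ¬q is T. ✓
w1: ◇q is F, ¬q is T. ✓
w2: ◇q is F, ¬q is T. ✓
w3: ◇q is F, ¬q is T. ✓
w4: ◇q is T, ¬q is T. ✓
w5: ◇q is F, ¬q is T. ✓
w6: ◇q is T, ¬q is T. ✓
w7: ◇q is F, ¬q is F. ✗
— 7 worlds.
For □((¬q ∨ ¬p) ∧ p):
w0: successors {w0, w1, w3, w4, w6, w7}; (¬q ∨ ¬p) ∧ p there: w0:F, w1:T, w3:T, w4:T, w6:T, w7:F. ✗
w1: successors {w0, w1, w2, w3, w5}; (¬q ∨ ¬p) ∧ p there: w0:F, w1:T, w2:F, w3:T, w5:F. ✗
w2: successors {w1, w2, w3, w4, w6}; (¬q ∨ ¬p) ∧ p there: w1:T, w2:F, w3:T, w4:T, w6:T. ✗
w3: successors {w0, w2, w3, w4, w5}; (¬q ∨ ¬p) ∧ p there: w0:F, w2:F, w3:T, w4:T, w5:F. ✗
w4: successors {w0, w3, w4, w5, w6, w7}; (¬q ∨ ¬p) ∧ p there: w0:F, w3:T, w4:T, w5:F, w6:T, w7:F. ✗
w5: successors {w1, w2, w4, w5, w6}; (¬q ∨ ¬p) ∧ p there: w1:T, w2:F, w4:T, w5:F, w6:T. ✗
w6: successors {w0, w1, w2, w3, w4, w5, w7}; (¬q ∨ ¬p) ∧ p there: w0:F, w1:T, w2:F, w3:T, w4:T, w5:F, w7:F. ✗
w7: successors {w2, w3, w4, w5, w6}; (¬q ∨ ¬p) ∧ p there: w2:F, w3:T, w4:T, w5:F, w6:T. ✗
— 0 worlds.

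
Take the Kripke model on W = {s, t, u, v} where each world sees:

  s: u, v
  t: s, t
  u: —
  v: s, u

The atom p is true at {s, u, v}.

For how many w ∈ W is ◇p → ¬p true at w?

s: ◇p is T, ¬p is F. ✗
t: ◇p is T, ¬p is T. ✓
u: ◇p is F, ¬p is F. ✓
v: ◇p is T, ¬p is F. ✗
Satisfying worlds: {t, u}.

2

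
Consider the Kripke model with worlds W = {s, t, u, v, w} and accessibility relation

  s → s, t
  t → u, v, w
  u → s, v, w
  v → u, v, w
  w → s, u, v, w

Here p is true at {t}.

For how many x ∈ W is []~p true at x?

4

s: successors {s, t}; ~p there: s:T, t:F. ✗
t: successors {u, v, w}; ~p there: u:T, v:T, w:T. ✓
u: successors {s, v, w}; ~p there: s:T, v:T, w:T. ✓
v: successors {u, v, w}; ~p there: u:T, v:T, w:T. ✓
w: successors {s, u, v, w}; ~p there: s:T, u:T, v:T, w:T. ✓
Satisfying worlds: {t, u, v, w}.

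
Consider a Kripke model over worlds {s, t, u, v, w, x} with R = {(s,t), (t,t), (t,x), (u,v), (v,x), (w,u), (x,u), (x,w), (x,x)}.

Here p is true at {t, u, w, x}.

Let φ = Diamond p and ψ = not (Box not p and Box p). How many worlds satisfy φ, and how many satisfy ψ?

5 and 6

For Diamond p:
s: successors {t}; p there: t:T. ✓
t: successors {t, x}; p there: t:T, x:T. ✓
u: successors {v}; p there: v:F. ✗
v: successors {x}; p there: x:T. ✓
w: successors {u}; p there: u:T. ✓
x: successors {u, w, x}; p there: u:T, w:T, x:T. ✓
— 5 worlds.
For not (Box not p and Box p):
s: Box not p and Box p is F. ✓
t: Box not p and Box p is F. ✓
u: Box not p and Box p is F. ✓
v: Box not p and Box p is F. ✓
w: Box not p and Box p is F. ✓
x: Box not p and Box p is F. ✓
— 6 worlds.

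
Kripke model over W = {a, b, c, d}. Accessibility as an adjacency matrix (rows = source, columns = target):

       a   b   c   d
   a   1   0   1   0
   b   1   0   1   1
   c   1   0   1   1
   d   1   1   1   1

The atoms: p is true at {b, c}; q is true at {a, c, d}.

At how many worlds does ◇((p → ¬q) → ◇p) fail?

0

a: successors {a, c}; (p → ¬q) → ◇p there: a:T, c:T. ✓
b: successors {a, c, d}; (p → ¬q) → ◇p there: a:T, c:T, d:T. ✓
c: successors {a, c, d}; (p → ¬q) → ◇p there: a:T, c:T, d:T. ✓
d: successors {a, b, c, d}; (p → ¬q) → ◇p there: a:T, b:T, c:T, d:T. ✓
Satisfying worlds: {a, b, c, d}.
So ◇((p → ¬q) → ◇p) fails at the other 0 worlds.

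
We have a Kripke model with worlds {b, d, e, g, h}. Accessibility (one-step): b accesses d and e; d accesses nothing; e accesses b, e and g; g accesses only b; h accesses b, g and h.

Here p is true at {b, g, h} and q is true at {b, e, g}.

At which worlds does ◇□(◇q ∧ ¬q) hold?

{b}

b: successors {d, e}; □(◇q ∧ ¬q) there: d:T, e:F. ✓
d: no successors, so ◇□(◇q ∧ ¬q) fails. ✗
e: successors {b, e, g}; □(◇q ∧ ¬q) there: b:F, e:F, g:F. ✗
g: successors {b}; □(◇q ∧ ¬q) there: b:F. ✗
h: successors {b, g, h}; □(◇q ∧ ¬q) there: b:F, g:F, h:F. ✗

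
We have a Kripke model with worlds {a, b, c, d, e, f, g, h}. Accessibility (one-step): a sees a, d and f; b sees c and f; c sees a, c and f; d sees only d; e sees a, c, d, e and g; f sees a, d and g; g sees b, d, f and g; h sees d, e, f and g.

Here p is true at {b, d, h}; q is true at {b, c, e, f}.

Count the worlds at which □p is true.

a: successors {a, d, f}; p there: a:F, d:T, f:F. ✗
b: successors {c, f}; p there: c:F, f:F. ✗
c: successors {a, c, f}; p there: a:F, c:F, f:F. ✗
d: successors {d}; p there: d:T. ✓
e: successors {a, c, d, e, g}; p there: a:F, c:F, d:T, e:F, g:F. ✗
f: successors {a, d, g}; p there: a:F, d:T, g:F. ✗
g: successors {b, d, f, g}; p there: b:T, d:T, f:F, g:F. ✗
h: successors {d, e, f, g}; p there: d:T, e:F, f:F, g:F. ✗
Satisfying worlds: {d}.

1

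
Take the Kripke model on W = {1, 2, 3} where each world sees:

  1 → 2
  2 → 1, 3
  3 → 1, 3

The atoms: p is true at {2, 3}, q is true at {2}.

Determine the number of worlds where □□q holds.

1: successors {2}; □q there: 2:F. ✗
2: successors {1, 3}; □q there: 1:T, 3:F. ✗
3: successors {1, 3}; □q there: 1:T, 3:F. ✗
Satisfying worlds: ∅.

0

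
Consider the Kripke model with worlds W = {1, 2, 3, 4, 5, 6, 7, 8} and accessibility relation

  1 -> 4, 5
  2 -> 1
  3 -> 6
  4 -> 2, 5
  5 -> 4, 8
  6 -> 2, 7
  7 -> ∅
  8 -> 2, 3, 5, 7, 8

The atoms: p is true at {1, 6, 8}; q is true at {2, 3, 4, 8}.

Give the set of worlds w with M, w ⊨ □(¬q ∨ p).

{2, 3, 7}

1: successors {4, 5}; ¬q ∨ p there: 4:F, 5:T. ✗
2: successors {1}; ¬q ∨ p there: 1:T. ✓
3: successors {6}; ¬q ∨ p there: 6:T. ✓
4: successors {2, 5}; ¬q ∨ p there: 2:F, 5:T. ✗
5: successors {4, 8}; ¬q ∨ p there: 4:F, 8:T. ✗
6: successors {2, 7}; ¬q ∨ p there: 2:F, 7:T. ✗
7: no successors, so □(¬q ∨ p) holds vacuously. ✓
8: successors {2, 3, 5, 7, 8}; ¬q ∨ p there: 2:F, 3:F, 5:T, 7:T, 8:T. ✗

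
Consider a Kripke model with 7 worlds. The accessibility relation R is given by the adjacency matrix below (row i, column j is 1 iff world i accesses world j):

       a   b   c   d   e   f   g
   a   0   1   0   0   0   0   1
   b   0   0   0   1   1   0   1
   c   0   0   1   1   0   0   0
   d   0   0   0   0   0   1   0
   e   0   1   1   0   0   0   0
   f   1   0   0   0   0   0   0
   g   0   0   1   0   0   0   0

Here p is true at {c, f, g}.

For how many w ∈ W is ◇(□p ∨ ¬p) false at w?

2

a: successors {b, g}; □p ∨ ¬p there: b:T, g:T. ✓
b: successors {d, e, g}; □p ∨ ¬p there: d:T, e:T, g:T. ✓
c: successors {c, d}; □p ∨ ¬p there: c:F, d:T. ✓
d: successors {f}; □p ∨ ¬p there: f:F. ✗
e: successors {b, c}; □p ∨ ¬p there: b:T, c:F. ✓
f: successors {a}; □p ∨ ¬p there: a:T. ✓
g: successors {c}; □p ∨ ¬p there: c:F. ✗
Satisfying worlds: {a, b, c, e, f}.
So ◇(□p ∨ ¬p) fails at the other 2 worlds.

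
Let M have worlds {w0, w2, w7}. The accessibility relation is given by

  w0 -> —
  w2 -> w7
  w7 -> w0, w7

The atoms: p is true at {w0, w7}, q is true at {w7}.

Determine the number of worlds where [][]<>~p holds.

1

w0: no successors, so [][]<>~p holds vacuously. ✓
w2: successors {w7}; []<>~p there: w7:F. ✗
w7: successors {w0, w7}; []<>~p there: w0:T, w7:F. ✗
Satisfying worlds: {w0}.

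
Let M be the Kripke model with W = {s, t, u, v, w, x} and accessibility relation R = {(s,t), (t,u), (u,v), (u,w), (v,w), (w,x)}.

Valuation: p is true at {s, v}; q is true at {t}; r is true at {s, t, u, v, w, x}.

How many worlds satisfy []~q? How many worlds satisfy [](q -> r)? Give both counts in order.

For []~q:
s: successors {t}; ~q there: t:F. ✗
t: successors {u}; ~q there: u:T. ✓
u: successors {v, w}; ~q there: v:T, w:T. ✓
v: successors {w}; ~q there: w:T. ✓
w: successors {x}; ~q there: x:T. ✓
x: no successors, so []~q holds vacuously. ✓
— 5 worlds.
For [](q -> r):
s: successors {t}; q -> r there: t:T. ✓
t: successors {u}; q -> r there: u:T. ✓
u: successors {v, w}; q -> r there: v:T, w:T. ✓
v: successors {w}; q -> r there: w:T. ✓
w: successors {x}; q -> r there: x:T. ✓
x: no successors, so [](q -> r) holds vacuously. ✓
— 6 worlds.

5 and 6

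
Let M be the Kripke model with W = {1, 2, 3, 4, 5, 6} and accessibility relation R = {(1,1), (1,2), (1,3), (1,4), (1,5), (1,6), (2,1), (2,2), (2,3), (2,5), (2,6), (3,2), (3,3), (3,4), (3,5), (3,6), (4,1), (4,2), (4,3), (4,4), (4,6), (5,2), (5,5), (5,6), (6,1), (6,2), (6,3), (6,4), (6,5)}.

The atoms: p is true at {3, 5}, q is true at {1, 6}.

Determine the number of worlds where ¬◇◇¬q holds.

0

1: ◇◇¬q is T. ✗
2: ◇◇¬q is T. ✗
3: ◇◇¬q is T. ✗
4: ◇◇¬q is T. ✗
5: ◇◇¬q is T. ✗
6: ◇◇¬q is T. ✗
Satisfying worlds: ∅.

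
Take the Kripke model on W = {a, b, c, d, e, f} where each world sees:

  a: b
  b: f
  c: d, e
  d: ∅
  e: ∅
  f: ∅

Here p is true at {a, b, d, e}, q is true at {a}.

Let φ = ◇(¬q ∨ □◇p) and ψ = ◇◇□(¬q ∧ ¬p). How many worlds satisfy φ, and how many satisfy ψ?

3 and 1

For ◇(¬q ∨ □◇p):
a: successors {b}; ¬q ∨ □◇p there: b:T. ✓
b: successors {f}; ¬q ∨ □◇p there: f:T. ✓
c: successors {d, e}; ¬q ∨ □◇p there: d:T, e:T. ✓
d: no successors, so ◇(¬q ∨ □◇p) fails. ✗
e: no successors, so ◇(¬q ∨ □◇p) fails. ✗
f: no successors, so ◇(¬q ∨ □◇p) fails. ✗
— 3 worlds.
For ◇◇□(¬q ∧ ¬p):
a: successors {b}; ◇□(¬q ∧ ¬p) there: b:T. ✓
b: successors {f}; ◇□(¬q ∧ ¬p) there: f:F. ✗
c: successors {d, e}; ◇□(¬q ∧ ¬p) there: d:F, e:F. ✗
d: no successors, so ◇◇□(¬q ∧ ¬p) fails. ✗
e: no successors, so ◇◇□(¬q ∧ ¬p) fails. ✗
f: no successors, so ◇◇□(¬q ∧ ¬p) fails. ✗
— 1 world.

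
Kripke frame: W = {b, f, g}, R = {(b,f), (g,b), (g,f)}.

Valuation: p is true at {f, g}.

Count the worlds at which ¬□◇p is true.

b: □◇p is F. ✓
f: □◇p is T. ✗
g: □◇p is F. ✓
Satisfying worlds: {b, g}.

2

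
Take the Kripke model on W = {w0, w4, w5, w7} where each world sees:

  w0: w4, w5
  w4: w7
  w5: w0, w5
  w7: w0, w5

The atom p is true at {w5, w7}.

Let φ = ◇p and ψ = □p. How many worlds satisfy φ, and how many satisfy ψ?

For ◇p:
w0: successors {w4, w5}; p there: w4:F, w5:T. ✓
w4: successors {w7}; p there: w7:T. ✓
w5: successors {w0, w5}; p there: w0:F, w5:T. ✓
w7: successors {w0, w5}; p there: w0:F, w5:T. ✓
— 4 worlds.
For □p:
w0: successors {w4, w5}; p there: w4:F, w5:T. ✗
w4: successors {w7}; p there: w7:T. ✓
w5: successors {w0, w5}; p there: w0:F, w5:T. ✗
w7: successors {w0, w5}; p there: w0:F, w5:T. ✗
— 1 world.

4 and 1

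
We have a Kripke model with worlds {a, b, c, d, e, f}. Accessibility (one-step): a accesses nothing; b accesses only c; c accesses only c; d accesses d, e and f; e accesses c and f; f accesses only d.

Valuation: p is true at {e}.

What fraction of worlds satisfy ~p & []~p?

a: ~p is T, []~p is T. ✓
b: ~p is T, []~p is T. ✓
c: ~p is T, []~p is T. ✓
d: ~p is T, []~p is F. ✗
e: ~p is F, []~p is T. ✗
f: ~p is T, []~p is T. ✓
That's 4 of 6 worlds, so 4/6 = 2/3.

2/3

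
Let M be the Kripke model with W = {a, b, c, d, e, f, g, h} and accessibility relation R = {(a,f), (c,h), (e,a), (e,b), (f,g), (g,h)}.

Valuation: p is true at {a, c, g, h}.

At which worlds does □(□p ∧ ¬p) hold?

a: successors {f}; □p ∧ ¬p there: f:T. ✓
b: no successors, so □(□p ∧ ¬p) holds vacuously. ✓
c: successors {h}; □p ∧ ¬p there: h:F. ✗
d: no successors, so □(□p ∧ ¬p) holds vacuously. ✓
e: successors {a, b}; □p ∧ ¬p there: a:F, b:T. ✗
f: successors {g}; □p ∧ ¬p there: g:F. ✗
g: successors {h}; □p ∧ ¬p there: h:F. ✗
h: no successors, so □(□p ∧ ¬p) holds vacuously. ✓

{a, b, d, h}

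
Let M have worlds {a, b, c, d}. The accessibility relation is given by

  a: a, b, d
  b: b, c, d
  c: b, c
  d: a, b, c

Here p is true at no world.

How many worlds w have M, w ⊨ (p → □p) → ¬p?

a: p → □p is T, ¬p is T. ✓
b: p → □p is T, ¬p is T. ✓
c: p → □p is T, ¬p is T. ✓
d: p → □p is T, ¬p is T. ✓
Satisfying worlds: {a, b, c, d}.

4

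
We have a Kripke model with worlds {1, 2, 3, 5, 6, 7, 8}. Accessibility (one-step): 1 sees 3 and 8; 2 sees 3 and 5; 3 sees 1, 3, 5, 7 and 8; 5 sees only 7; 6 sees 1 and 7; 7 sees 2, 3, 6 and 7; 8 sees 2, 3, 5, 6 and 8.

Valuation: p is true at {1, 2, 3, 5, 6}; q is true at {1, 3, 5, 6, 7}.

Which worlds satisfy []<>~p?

1: successors {3, 8}; <>~p there: 3:T, 8:T. ✓
2: successors {3, 5}; <>~p there: 3:T, 5:T. ✓
3: successors {1, 3, 5, 7, 8}; <>~p there: 1:T, 3:T, 5:T, 7:T, 8:T. ✓
5: successors {7}; <>~p there: 7:T. ✓
6: successors {1, 7}; <>~p there: 1:T, 7:T. ✓
7: successors {2, 3, 6, 7}; <>~p there: 2:F, 3:T, 6:T, 7:T. ✗
8: successors {2, 3, 5, 6, 8}; <>~p there: 2:F, 3:T, 5:T, 6:T, 8:T. ✗

{1, 2, 3, 5, 6}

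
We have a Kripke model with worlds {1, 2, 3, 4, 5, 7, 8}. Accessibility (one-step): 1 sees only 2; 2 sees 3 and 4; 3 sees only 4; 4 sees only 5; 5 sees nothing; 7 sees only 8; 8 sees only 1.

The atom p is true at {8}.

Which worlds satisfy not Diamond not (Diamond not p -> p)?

{4, 5, 7}

1: Diamond not (Diamond not p -> p) is T. ✗
2: Diamond not (Diamond not p -> p) is T. ✗
3: Diamond not (Diamond not p -> p) is T. ✗
4: Diamond not (Diamond not p -> p) is F. ✓
5: Diamond not (Diamond not p -> p) is F. ✓
7: Diamond not (Diamond not p -> p) is F. ✓
8: Diamond not (Diamond not p -> p) is T. ✗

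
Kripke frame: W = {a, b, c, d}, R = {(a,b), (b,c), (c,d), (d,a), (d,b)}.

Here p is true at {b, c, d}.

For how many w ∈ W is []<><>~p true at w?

a: successors {b}; <><>~p there: b:F. ✗
b: successors {c}; <><>~p there: c:T. ✓
c: successors {d}; <><>~p there: d:F. ✗
d: successors {a, b}; <><>~p there: a:F, b:F. ✗
Satisfying worlds: {b}.

1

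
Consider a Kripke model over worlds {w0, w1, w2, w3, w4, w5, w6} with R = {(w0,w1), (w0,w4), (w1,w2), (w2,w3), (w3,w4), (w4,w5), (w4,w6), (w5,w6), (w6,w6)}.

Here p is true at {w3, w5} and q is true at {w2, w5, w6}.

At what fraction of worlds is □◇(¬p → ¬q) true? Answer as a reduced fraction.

w0: successors {w1, w4}; ◇(¬p → ¬q) there: w1:F, w4:T. ✗
w1: successors {w2}; ◇(¬p → ¬q) there: w2:T. ✓
w2: successors {w3}; ◇(¬p → ¬q) there: w3:T. ✓
w3: successors {w4}; ◇(¬p → ¬q) there: w4:T. ✓
w4: successors {w5, w6}; ◇(¬p → ¬q) there: w5:F, w6:F. ✗
w5: successors {w6}; ◇(¬p → ¬q) there: w6:F. ✗
w6: successors {w6}; ◇(¬p → ¬q) there: w6:F. ✗
That's 3 of 7 worlds, so 3/7.

3/7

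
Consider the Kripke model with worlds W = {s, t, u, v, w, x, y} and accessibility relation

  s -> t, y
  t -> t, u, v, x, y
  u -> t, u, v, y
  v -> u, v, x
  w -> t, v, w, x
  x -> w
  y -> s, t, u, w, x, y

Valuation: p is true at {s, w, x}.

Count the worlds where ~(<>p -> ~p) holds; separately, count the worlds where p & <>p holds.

For ~(<>p -> ~p):
s: <>p -> ~p is T. ✗
t: <>p -> ~p is T. ✗
u: <>p -> ~p is T. ✗
v: <>p -> ~p is T. ✗
w: <>p -> ~p is F. ✓
x: <>p -> ~p is F. ✓
y: <>p -> ~p is T. ✗
— 2 worlds.
For p & <>p:
s: p is T, <>p is F. ✗
t: p is F, <>p is T. ✗
u: p is F, <>p is F. ✗
v: p is F, <>p is T. ✗
w: p is T, <>p is T. ✓
x: p is T, <>p is T. ✓
y: p is F, <>p is T. ✗
— 2 worlds.

2 and 2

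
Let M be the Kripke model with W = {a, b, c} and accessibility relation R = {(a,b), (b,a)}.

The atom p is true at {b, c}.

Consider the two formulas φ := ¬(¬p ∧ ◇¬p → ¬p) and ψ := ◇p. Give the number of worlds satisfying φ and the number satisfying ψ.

0 and 1

For ¬(¬p ∧ ◇¬p → ¬p):
a: ¬p ∧ ◇¬p → ¬p is T. ✗
b: ¬p ∧ ◇¬p → ¬p is T. ✗
c: ¬p ∧ ◇¬p → ¬p is T. ✗
— 0 worlds.
For ◇p:
a: successors {b}; p there: b:T. ✓
b: successors {a}; p there: a:F. ✗
c: no successors, so ◇p fails. ✗
— 1 world.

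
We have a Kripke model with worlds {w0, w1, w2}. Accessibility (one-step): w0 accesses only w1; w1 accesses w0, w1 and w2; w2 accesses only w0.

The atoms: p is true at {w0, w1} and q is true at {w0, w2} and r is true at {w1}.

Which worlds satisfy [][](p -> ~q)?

{w2}

w0: successors {w1}; [](p -> ~q) there: w1:F. ✗
w1: successors {w0, w1, w2}; [](p -> ~q) there: w0:T, w1:F, w2:F. ✗
w2: successors {w0}; [](p -> ~q) there: w0:T. ✓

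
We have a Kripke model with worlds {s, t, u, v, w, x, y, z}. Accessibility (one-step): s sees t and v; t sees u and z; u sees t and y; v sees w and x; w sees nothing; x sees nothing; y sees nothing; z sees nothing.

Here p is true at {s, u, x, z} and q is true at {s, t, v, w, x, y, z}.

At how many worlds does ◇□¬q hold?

3

s: successors {t, v}; □¬q there: t:F, v:F. ✗
t: successors {u, z}; □¬q there: u:F, z:T. ✓
u: successors {t, y}; □¬q there: t:F, y:T. ✓
v: successors {w, x}; □¬q there: w:T, x:T. ✓
w: no successors, so ◇□¬q fails. ✗
x: no successors, so ◇□¬q fails. ✗
y: no successors, so ◇□¬q fails. ✗
z: no successors, so ◇□¬q fails. ✗
Satisfying worlds: {t, u, v}.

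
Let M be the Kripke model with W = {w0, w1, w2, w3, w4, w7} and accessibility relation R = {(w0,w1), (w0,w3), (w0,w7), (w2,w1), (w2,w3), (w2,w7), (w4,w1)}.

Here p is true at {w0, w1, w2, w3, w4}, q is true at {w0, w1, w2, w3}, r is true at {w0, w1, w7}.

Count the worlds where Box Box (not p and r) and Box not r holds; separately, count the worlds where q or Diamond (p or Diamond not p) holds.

For Box Box (not p and r) and Box not r:
w0: Box Box (not p and r) is T, Box not r is F. ✗
w1: Box Box (not p and r) is T, Box not r is T. ✓
w2: Box Box (not p and r) is T, Box not r is F. ✗
w3: Box Box (not p and r) is T, Box not r is T. ✓
w4: Box Box (not p and r) is T, Box not r is F. ✗
w7: Box Box (not p and r) is T, Box not r is T. ✓
— 3 worlds.
For q or Diamond (p or Diamond not p):
w0: q is T, Diamond (p or Diamond not p) is T. ✓
w1: q is T, Diamond (p or Diamond not p) is F. ✓
w2: q is T, Diamond (p or Diamond not p) is T. ✓
w3: q is T, Diamond (p or Diamond not p) is F. ✓
w4: q is F, Diamond (p or Diamond not p) is T. ✓
w7: q is F, Diamond (p or Diamond not p) is F. ✗
— 5 worlds.

3 and 5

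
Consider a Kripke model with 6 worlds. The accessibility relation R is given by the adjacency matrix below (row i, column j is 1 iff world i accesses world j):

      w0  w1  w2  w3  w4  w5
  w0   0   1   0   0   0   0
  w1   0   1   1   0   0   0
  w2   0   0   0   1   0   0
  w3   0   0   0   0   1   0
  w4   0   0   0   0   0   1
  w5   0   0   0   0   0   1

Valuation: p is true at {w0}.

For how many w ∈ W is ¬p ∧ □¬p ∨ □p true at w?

5

w0: ¬p ∧ □¬p is F, □p is F. ✗
w1: ¬p ∧ □¬p is T, □p is F. ✓
w2: ¬p ∧ □¬p is T, □p is F. ✓
w3: ¬p ∧ □¬p is T, □p is F. ✓
w4: ¬p ∧ □¬p is T, □p is F. ✓
w5: ¬p ∧ □¬p is T, □p is F. ✓
Satisfying worlds: {w1, w2, w3, w4, w5}.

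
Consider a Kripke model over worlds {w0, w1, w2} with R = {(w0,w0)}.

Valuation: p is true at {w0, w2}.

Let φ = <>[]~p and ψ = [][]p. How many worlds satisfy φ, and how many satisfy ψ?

For <>[]~p:
w0: successors {w0}; []~p there: w0:F. ✗
w1: no successors, so <>[]~p fails. ✗
w2: no successors, so <>[]~p fails. ✗
— 0 worlds.
For [][]p:
w0: successors {w0}; []p there: w0:T. ✓
w1: no successors, so [][]p holds vacuously. ✓
w2: no successors, so [][]p holds vacuously. ✓
— 3 worlds.

0 and 3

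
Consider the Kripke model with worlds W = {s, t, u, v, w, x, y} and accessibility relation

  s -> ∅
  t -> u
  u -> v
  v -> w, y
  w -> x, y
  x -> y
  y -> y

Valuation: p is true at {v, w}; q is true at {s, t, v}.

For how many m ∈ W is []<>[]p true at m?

s: no successors, so []<>[]p holds vacuously. ✓
t: successors {u}; <>[]p there: u:F. ✗
u: successors {v}; <>[]p there: v:F. ✗
v: successors {w, y}; <>[]p there: w:F, y:F. ✗
w: successors {x, y}; <>[]p there: x:F, y:F. ✗
x: successors {y}; <>[]p there: y:F. ✗
y: successors {y}; <>[]p there: y:F. ✗
Satisfying worlds: {s}.

1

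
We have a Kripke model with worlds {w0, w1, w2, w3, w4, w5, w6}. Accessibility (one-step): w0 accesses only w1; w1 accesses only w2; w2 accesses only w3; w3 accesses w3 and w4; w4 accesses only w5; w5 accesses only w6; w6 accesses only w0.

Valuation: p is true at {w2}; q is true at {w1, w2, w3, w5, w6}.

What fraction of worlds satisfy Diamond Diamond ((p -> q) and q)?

6/7

w0: successors {w1}; Diamond ((p -> q) and q) there: w1:T. ✓
w1: successors {w2}; Diamond ((p -> q) and q) there: w2:T. ✓
w2: successors {w3}; Diamond ((p -> q) and q) there: w3:T. ✓
w3: successors {w3, w4}; Diamond ((p -> q) and q) there: w3:T, w4:T. ✓
w4: successors {w5}; Diamond ((p -> q) and q) there: w5:T. ✓
w5: successors {w6}; Diamond ((p -> q) and q) there: w6:F. ✗
w6: successors {w0}; Diamond ((p -> q) and q) there: w0:T. ✓
That's 6 of 7 worlds, so 6/7.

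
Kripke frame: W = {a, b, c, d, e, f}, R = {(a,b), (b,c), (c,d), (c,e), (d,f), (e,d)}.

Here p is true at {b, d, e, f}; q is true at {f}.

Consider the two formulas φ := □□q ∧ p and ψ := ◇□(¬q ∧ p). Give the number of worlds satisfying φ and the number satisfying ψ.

3 and 3

For □□q ∧ p:
a: □□q is F, p is F. ✗
b: □□q is F, p is T. ✗
c: □□q is F, p is F. ✗
d: □□q is T, p is T. ✓
e: □□q is T, p is T. ✓
f: □□q is T, p is T. ✓
— 3 worlds.
For ◇□(¬q ∧ p):
a: successors {b}; □(¬q ∧ p) there: b:F. ✗
b: successors {c}; □(¬q ∧ p) there: c:T. ✓
c: successors {d, e}; □(¬q ∧ p) there: d:F, e:T. ✓
d: successors {f}; □(¬q ∧ p) there: f:T. ✓
e: successors {d}; □(¬q ∧ p) there: d:F. ✗
f: no successors, so ◇□(¬q ∧ p) fails. ✗
— 3 worlds.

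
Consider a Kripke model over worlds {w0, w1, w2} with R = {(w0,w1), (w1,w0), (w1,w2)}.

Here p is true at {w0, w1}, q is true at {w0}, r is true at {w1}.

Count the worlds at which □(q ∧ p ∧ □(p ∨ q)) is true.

1

w0: successors {w1}; q ∧ p ∧ □(p ∨ q) there: w1:F. ✗
w1: successors {w0, w2}; q ∧ p ∧ □(p ∨ q) there: w0:T, w2:F. ✗
w2: no successors, so □(q ∧ p ∧ □(p ∨ q)) holds vacuously. ✓
Satisfying worlds: {w2}.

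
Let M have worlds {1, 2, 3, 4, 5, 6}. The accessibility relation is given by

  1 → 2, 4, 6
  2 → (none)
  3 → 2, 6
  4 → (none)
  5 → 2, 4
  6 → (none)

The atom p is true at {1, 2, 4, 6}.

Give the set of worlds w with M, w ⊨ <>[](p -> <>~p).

{1, 3, 5}

1: successors {2, 4, 6}; [](p -> <>~p) there: 2:T, 4:T, 6:T. ✓
2: no successors, so <>[](p -> <>~p) fails. ✗
3: successors {2, 6}; [](p -> <>~p) there: 2:T, 6:T. ✓
4: no successors, so <>[](p -> <>~p) fails. ✗
5: successors {2, 4}; [](p -> <>~p) there: 2:T, 4:T. ✓
6: no successors, so <>[](p -> <>~p) fails. ✗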